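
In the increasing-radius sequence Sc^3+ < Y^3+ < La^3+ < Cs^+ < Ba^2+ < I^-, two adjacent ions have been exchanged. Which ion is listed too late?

Ba^2+

Check each adjacent pair. Cs^+ and Ba^2+ are reversed: Ba^2+ and Cs^+ share 54 electrons; the higher nuclear charge on Ba (Z=56) contracts it more, so Ba^2+ < Cs^+. No other neighbouring pair contradicts the periodic trends, so Ba^2+ is the ion listed too late.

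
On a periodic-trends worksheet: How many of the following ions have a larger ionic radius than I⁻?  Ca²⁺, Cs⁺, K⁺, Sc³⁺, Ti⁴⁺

0

Tabulating Z and e⁻: Ti⁴⁺ has 18 e⁻ (Z=22), Sc³⁺ has 18 e⁻ (Z=21), Ca²⁺ has 18 e⁻ (Z=20), K⁺ has 18 e⁻ (Z=19), Cs⁺ has 54 e⁻ (Z=55), I⁻ has 54 e⁻ (Z=53). Ti⁴⁺ < Sc³⁺ (isoelectronic, higher Z=22 is smaller); Sc³⁺ < Ca²⁺ (both 18 e⁻, Z=21>20); Ca²⁺ < K⁺ (both 18 e⁻, Z=20>19); K⁺ < Cs⁺ (same group, 2 shells fewer); Cs⁺ < I⁻ (both 54 e⁻, Z=55>53).
Overall: Ti⁴⁺ < Sc³⁺ < Ca²⁺ < K⁺ < Cs⁺ < I⁻. I⁻ has 5 below it and 0 above. So 0 are larger.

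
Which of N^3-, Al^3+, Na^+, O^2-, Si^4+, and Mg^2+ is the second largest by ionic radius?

O^2-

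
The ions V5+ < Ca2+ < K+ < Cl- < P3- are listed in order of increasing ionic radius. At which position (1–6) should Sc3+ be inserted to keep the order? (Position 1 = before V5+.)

2

Each ion has 18 electrons. The ranking follows nuclear charge in reverse — greater Z gives a smaller radius. V5+ (Z=23), Sc3+ (Z=21), Ca2+ (Z=20), K+ (Z=19), Cl- (Z=17), P3- (Z=15).
Putting Sc3+ in gives V5+ < Sc3+ < Ca2+ < K+ < Cl- < P3-; it lands at slot 2.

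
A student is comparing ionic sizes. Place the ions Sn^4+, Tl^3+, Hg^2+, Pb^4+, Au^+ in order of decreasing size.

First list Z and electron count for each: Sn^4+ (Z=50, 46 e⁻), Pb^4+ (Z=82, 78 e⁻), Tl^3+ (Z=81, 78 e⁻), Hg^2+ (Z=80, 78 e⁻), Au^+ (Z=79, 78 e⁻). Sn^4+ < Pb^4+ (same group, 1 shell fewer); Pb^4+ < Tl^3+ (isoelectronic, higher Z=82 is smaller); Tl^3+ < Hg^2+ (isoelectronic, higher Z=81 is smaller); Hg^2+ < Au^+ (isoelectronic, higher Z=80 is smaller).

Au^+ > Hg^2+ > Tl^3+ > Pb^4+ > Sn^4+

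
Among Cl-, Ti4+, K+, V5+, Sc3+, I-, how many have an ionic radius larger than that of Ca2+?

3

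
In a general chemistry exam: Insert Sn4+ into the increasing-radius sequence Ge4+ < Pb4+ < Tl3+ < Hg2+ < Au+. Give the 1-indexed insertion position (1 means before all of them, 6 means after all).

2

Tabulating Z and e⁻: Ge4+ (Z=32, 28 e⁻), Sn4+ (Z=50, 46 e⁻), Pb4+ (Z=82, 78 e⁻), Tl3+ (Z=81, 78 e⁻), Hg2+ (Z=80, 78 e⁻), Au+ (Z=79, 78 e⁻). Ge4+ < Sn4+ (same group, period 4 vs 5); Sn4+ < Pb4+ (same group, period 5 vs 6); Pb4+ < Tl3+ (both 78 e⁻, Z=82>81); Tl3+ < Hg2+ (isoelectronic, higher Z=81 is smaller); Hg2+ < Au+ (isoelectronic, higher Z=80 is smaller).
Merged order: Ge4+ < Sn4+ < Pb4+ < Tl3+ < Hg2+ < Au+ — Sn4+ is number 2.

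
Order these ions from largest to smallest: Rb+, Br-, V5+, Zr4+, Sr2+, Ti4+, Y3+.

Br- > Rb+ > Sr2+ > Y3+ > Zr4+ > Ti4+ > V5+

V5+ (Z=23, 18 e⁻), Ti4+ (Z=22, 18 e⁻), Zr4+ (Z=40, 36 e⁻), Y3+ (Z=39, 36 e⁻), Sr2+ (Z=38, 36 e⁻), Rb+ (Z=37, 36 e⁻), Br- (Z=35, 36 e⁻). V5+ < Ti4+ (isoelectronic, higher Z=23 is smaller); Ti4+ < Zr4+ (same group, period 4 vs 5); Zr4+ < Y3+ (both 36 e⁻, Z=40>39); Y3+ < Sr2+ (both 36 e⁻, Z=39>38); Sr2+ < Rb+ (both 36 e⁻, Z=38>37); Rb+ < Br- (both 36 e⁻, Z=37>35).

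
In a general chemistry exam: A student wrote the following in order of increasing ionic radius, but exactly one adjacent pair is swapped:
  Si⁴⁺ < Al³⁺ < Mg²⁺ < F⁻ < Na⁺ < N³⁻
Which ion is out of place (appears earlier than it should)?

Check each adjacent pair. F⁻ and Na⁺ are reversed: Na⁺ and F⁻ share 10 electrons; the higher nuclear charge on Na (Z=11) contracts it more, so Na⁺ < F⁻. No other neighbouring pair contradicts the periodic trends, so F⁻ is the ion listed too early.

F⁻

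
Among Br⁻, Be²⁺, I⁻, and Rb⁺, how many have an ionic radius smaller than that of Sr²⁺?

1

Work out protons and electrons: Be²⁺: 2 e⁻, Z=4, Sr²⁺: 36 e⁻, Z=38, Rb⁺: 36 e⁻, Z=37, Br⁻: 36 e⁻, Z=35, I⁻: 54 e⁻, Z=53. Be²⁺ < Sr²⁺ (same group, period 2 vs 5); Sr²⁺ < Rb⁺ (both 36 e⁻, Z=38>37); Rb⁺ < Br⁻ (both 36 e⁻, Z=37>35); Br⁻ < I⁻ (same group, period 4 vs 5).
Overall: Be²⁺ < Sr²⁺ < Rb⁺ < Br⁻ < I⁻. Sr²⁺ has 1 below it and 3 above. Count: 1.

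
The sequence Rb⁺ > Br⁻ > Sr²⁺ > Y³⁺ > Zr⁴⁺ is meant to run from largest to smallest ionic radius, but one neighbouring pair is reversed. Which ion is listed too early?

The pair Rb⁺, Br⁻ is the wrong way round — Rb⁺ and Br⁻ share 36 electrons; the higher nuclear charge on Rb (Z=37) contracts it more, so Rb⁺ < Br⁻. All other adjacent pairs agree with periodic trends, so Rb⁺ is the misplaced ion.

Rb⁺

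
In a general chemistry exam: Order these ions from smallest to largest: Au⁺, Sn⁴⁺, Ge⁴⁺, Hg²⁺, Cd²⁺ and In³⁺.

Electron counts and nuclear charges: Ge⁴⁺ (Z=32, 28 e⁻), Sn⁴⁺ (Z=50, 46 e⁻), In³⁺ (Z=49, 46 e⁻), Cd²⁺ (Z=48, 46 e⁻), Hg²⁺ (Z=80, 78 e⁻), Au⁺ (Z=79, 78 e⁻). Ge⁴⁺ < Sn⁴⁺ (same group, 1 shell fewer); Sn⁴⁺ < In³⁺ (isoelectronic, higher Z=50 is smaller); In³⁺ < Cd²⁺ (isoelectronic, higher Z=49 is smaller); Cd²⁺ < Hg²⁺ (same group, 1 shell fewer); Hg²⁺ < Au⁺ (both 78 e⁻, Z=80>79).

Ge⁴⁺ < Sn⁴⁺ < In³⁺ < Cd²⁺ < Hg²⁺ < Au⁺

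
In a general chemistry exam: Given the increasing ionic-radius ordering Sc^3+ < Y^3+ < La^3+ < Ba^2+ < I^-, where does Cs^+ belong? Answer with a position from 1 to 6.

First list Z and electron count for each: Sc^3+ (Z=21, 18 e⁻), Y^3+ (Z=39, 36 e⁻), La^3+ (Z=57, 54 e⁻), Ba^2+ (Z=56, 54 e⁻), Cs^+ (Z=55, 54 e⁻), I^- (Z=53, 54 e⁻). Sc^3+ < Y^3+ (same group, period 4 vs 5); Y^3+ < La^3+ (same group, 1 shell fewer); La^3+ < Ba^2+ (both 54 e⁻, Z=57>56); Ba^2+ < Cs^+ (both 54 e⁻, Z=56>55); Cs^+ < I^- (both 54 e⁻, Z=55>53).
Merged order: Sc^3+ < Y^3+ < La^3+ < Ba^2+ < Cs^+ < I^- — Cs^+ is number 5.

5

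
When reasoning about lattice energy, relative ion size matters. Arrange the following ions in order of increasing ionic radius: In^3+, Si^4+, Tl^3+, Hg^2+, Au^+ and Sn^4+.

Si^4+ < Sn^4+ < In^3+ < Tl^3+ < Hg^2+ < Au^+

Work out protons and electrons: Si^4+ (Z=14, 10 e⁻), Sn^4+ (Z=50, 46 e⁻), In^3+ (Z=49, 46 e⁻), Tl^3+ (Z=81, 78 e⁻), Hg^2+ (Z=80, 78 e⁻), Au^+ (Z=79, 78 e⁻). Si^4+ < Sn^4+ (same group, 2 shells fewer); Sn^4+ < In^3+ (both 46 e⁻, Z=50>49); In^3+ < Tl^3+ (same group, 1 shell fewer); Tl^3+ < Hg^2+ (isoelectronic, higher Z=81 is smaller); Hg^2+ < Au^+ (isoelectronic, higher Z=80 is smaller).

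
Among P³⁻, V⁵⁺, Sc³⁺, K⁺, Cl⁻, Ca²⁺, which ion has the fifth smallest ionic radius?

These species are isoelectronic with 18 electrons. The only difference is the number of protons: V⁵⁺ (Z=23), Sc³⁺ (Z=21), Ca²⁺ (Z=20), K⁺ (Z=19), Cl⁻ (Z=17), P³⁻ (Z=15). The strongest nuclear pull (V⁵⁺) gives the smallest ion.
That gives V⁵⁺ < Sc³⁺ < Ca²⁺ < K⁺ < Cl⁻ < P³⁻. From the smallest end, number 5 is Cl⁻.

Cl⁻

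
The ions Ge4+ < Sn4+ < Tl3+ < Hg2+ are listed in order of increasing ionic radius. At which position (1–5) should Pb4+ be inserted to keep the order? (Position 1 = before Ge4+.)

3

Work out protons and electrons: Ge4+ has 28 e⁻ (Z=32), Sn4+ has 46 e⁻ (Z=50), Pb4+ has 78 e⁻ (Z=82), Tl3+ has 78 e⁻ (Z=81), Hg2+ has 78 e⁻ (Z=80). Ge4+ < Sn4+ (same group, period 4 vs 5); Sn4+ < Pb4+ (same group, 1 shell fewer); Pb4+ < Tl3+ (both 78 e⁻, Z=82>81); Tl3+ < Hg2+ (both 78 e⁻, Z=81>80).
Putting Pb4+ in gives Ge4+ < Sn4+ < Pb4+ < Tl3+ < Hg2+; it lands at slot 3.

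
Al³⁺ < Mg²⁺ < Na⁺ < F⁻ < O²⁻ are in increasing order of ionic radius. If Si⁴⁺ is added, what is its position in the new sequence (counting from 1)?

1

These species are isoelectronic with 10 electrons. The only difference is the number of protons: Si⁴⁺ (Z=14), Al³⁺ (Z=13), Mg²⁺ (Z=12), Na⁺ (Z=11), F⁻ (Z=9), O²⁻ (Z=8). The strongest nuclear pull (Si⁴⁺) gives the smallest ion.
With Si⁴⁺ included the full order is Si⁴⁺ < Al³⁺ < Mg²⁺ < Na⁺ < F⁻ < O²⁻, so it takes position 1.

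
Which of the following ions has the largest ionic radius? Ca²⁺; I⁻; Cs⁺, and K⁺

Work out protons and electrons: Ca²⁺ has 18 e⁻ (Z=20), K⁺ has 18 e⁻ (Z=19), Cs⁺ has 54 e⁻ (Z=55), I⁻ has 54 e⁻ (Z=53). Ca²⁺ < K⁺ (both 18 e⁻, Z=20>19); K⁺ < Cs⁺ (same group, 2 shells fewer); Cs⁺ < I⁻ (both 54 e⁻, Z=55>53).

I⁻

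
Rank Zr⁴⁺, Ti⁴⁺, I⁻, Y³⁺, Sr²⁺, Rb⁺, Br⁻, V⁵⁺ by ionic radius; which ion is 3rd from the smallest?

Zr⁴⁺

Work out protons and electrons: V⁵⁺ (Z=23, 18 e⁻), Ti⁴⁺ (Z=22, 18 e⁻), Zr⁴⁺ (Z=40, 36 e⁻), Y³⁺ (Z=39, 36 e⁻), Sr²⁺ (Z=38, 36 e⁻), Rb⁺ (Z=37, 36 e⁻), Br⁻ (Z=35, 36 e⁻), I⁻ (Z=53, 54 e⁻). V⁵⁺ < Ti⁴⁺ (both 18 e⁻, Z=23>22); Ti⁴⁺ < Zr⁴⁺ (same group, 1 shell fewer); Zr⁴⁺ < Y³⁺ (both 36 e⁻, Z=40>39); Y³⁺ < Sr²⁺ (both 36 e⁻, Z=39>38); Sr²⁺ < Rb⁺ (both 36 e⁻, Z=38>37); Rb⁺ < Br⁻ (both 36 e⁻, Z=37>35); Br⁻ < I⁻ (same group, period 4 vs 5).
So the order is V⁵⁺ < Ti⁴⁺ < Zr⁴⁺ < Y³⁺ < Sr²⁺ < Rb⁺ < Br⁻ < I⁻; the 3rd-smallest ion is Zr⁴⁺.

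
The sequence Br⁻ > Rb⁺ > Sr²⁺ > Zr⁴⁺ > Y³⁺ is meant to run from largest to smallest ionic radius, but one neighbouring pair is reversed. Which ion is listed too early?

Check each adjacent pair. Zr⁴⁺ and Y³⁺ are reversed: Zr⁴⁺ and Y³⁺ share 36 electrons; the higher nuclear charge on Zr (Z=40) contracts it more, so Zr⁴⁺ < Y³⁺. No other neighbouring pair contradicts the periodic trends, so Zr⁴⁺ is the ion listed too early.

Zr⁴⁺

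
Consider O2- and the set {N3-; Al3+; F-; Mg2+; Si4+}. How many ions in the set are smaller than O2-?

These species are isoelectronic with 10 electrons. The only difference is the number of protons: Si4+ (Z=14), Al3+ (Z=13), Mg2+ (Z=12), F- (Z=9), O2- (Z=8), N3- (Z=7). The strongest nuclear pull (Si4+) gives the smallest ion.
Overall: Si4+ < Al3+ < Mg2+ < F- < O2- < N3-. O2- has 4 below it and 1 above. That's 4.

4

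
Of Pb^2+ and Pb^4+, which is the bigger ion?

Pb^2+

These are all Pb ions. Removing more electrons (higher positive charge) pulls the remaining electrons in closer, so Pb^4+ is smallest and Pb^2+ is largest.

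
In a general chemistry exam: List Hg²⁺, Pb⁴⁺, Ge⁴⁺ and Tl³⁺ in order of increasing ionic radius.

Ge⁴⁺ < Pb⁴⁺ < Tl³⁺ < Hg²⁺

Work out protons and electrons: Ge⁴⁺: 28 e⁻, Z=32, Pb⁴⁺: 78 e⁻, Z=82, Tl³⁺: 78 e⁻, Z=81, Hg²⁺: 78 e⁻, Z=80. Ge⁴⁺ < Pb⁴⁺ (same group, 2 shells fewer); Pb⁴⁺ < Tl³⁺ (both 78 e⁻, Z=82>81); Tl³⁺ < Hg²⁺ (isoelectronic, higher Z=81 is smaller).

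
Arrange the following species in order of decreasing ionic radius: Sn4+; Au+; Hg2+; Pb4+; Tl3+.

Au+ > Hg2+ > Tl3+ > Pb4+ > Sn4+

Electron counts and nuclear charges: Sn4+ (Z=50, 46 e⁻), Pb4+ (Z=82, 78 e⁻), Tl3+ (Z=81, 78 e⁻), Hg2+ (Z=80, 78 e⁻), Au+ (Z=79, 78 e⁻). Sn4+ < Pb4+ (same group, 1 shell fewer); Pb4+ < Tl3+ (isoelectronic, higher Z=82 is smaller); Tl3+ < Hg2+ (both 78 e⁻, Z=81>80); Hg2+ < Au+ (isoelectronic, higher Z=80 is smaller).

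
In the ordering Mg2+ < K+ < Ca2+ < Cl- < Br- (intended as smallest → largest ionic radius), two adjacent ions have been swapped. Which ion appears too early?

K+

Compare adjacent ions: both have 18 electrons but Z(Ca)=20 > Z(K)=19, so Ca2+ should be the smaller of the two — yet in this increasing list K+ sits before Ca2+. Nothing else is reversed, so K+ should move one place to the right.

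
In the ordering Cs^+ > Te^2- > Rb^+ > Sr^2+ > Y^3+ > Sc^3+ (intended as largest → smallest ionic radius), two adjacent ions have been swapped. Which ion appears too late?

Te^2-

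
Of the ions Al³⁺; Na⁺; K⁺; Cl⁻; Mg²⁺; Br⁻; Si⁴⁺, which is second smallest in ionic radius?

Al³⁺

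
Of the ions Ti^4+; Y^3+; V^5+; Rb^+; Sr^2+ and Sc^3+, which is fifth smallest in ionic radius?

Work out protons and electrons: V^5+: 18 e⁻, Z=23, Ti^4+: 18 e⁻, Z=22, Sc^3+: 18 e⁻, Z=21, Y^3+: 36 e⁻, Z=39, Sr^2+: 36 e⁻, Z=38, Rb^+: 36 e⁻, Z=37. V^5+ < Ti^4+ (both 18 e⁻, Z=23>22); Ti^4+ < Sc^3+ (isoelectronic, higher Z=22 is smaller); Sc^3+ < Y^3+ (same group, period 4 vs 5); Y^3+ < Sr^2+ (isoelectronic, higher Z=39 is smaller); Sr^2+ < Rb^+ (both 36 e⁻, Z=38>37).
Ordering: V^5+ < Ti^4+ < Sc^3+ < Y^3+ < Sr^2+ < Rb^+. The fifth smallest is Sr^2+.

Sr^2+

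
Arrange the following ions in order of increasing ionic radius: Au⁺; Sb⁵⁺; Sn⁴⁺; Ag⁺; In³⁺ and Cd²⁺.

Electron counts and nuclear charges: Sb⁵⁺ (Z=51, 46 e⁻), Sn⁴⁺ (Z=50, 46 e⁻), In³⁺ (Z=49, 46 e⁻), Cd²⁺ (Z=48, 46 e⁻), Ag⁺ (Z=47, 46 e⁻), Au⁺ (Z=79, 78 e⁻). Sb⁵⁺ < Sn⁴⁺ (isoelectronic, higher Z=51 is smaller); Sn⁴⁺ < In³⁺ (both 46 e⁻, Z=50>49); In³⁺ < Cd²⁺ (isoelectronic, higher Z=49 is smaller); Cd²⁺ < Ag⁺ (isoelectronic, higher Z=48 is smaller); Ag⁺ < Au⁺ (same group, period 5 vs 6).

Sb⁵⁺ < Sn⁴⁺ < In³⁺ < Cd²⁺ < Ag⁺ < Au⁺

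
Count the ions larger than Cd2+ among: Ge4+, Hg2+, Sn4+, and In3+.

1

Electron counts and nuclear charges: Ge4+ (Z=32, 28 e⁻), Sn4+ (Z=50, 46 e⁻), In3+ (Z=49, 46 e⁻), Cd2+ (Z=48, 46 e⁻), Hg2+ (Z=80, 78 e⁻). Ge4+ < Sn4+ (same group, period 4 vs 5); Sn4+ < In3+ (isoelectronic, higher Z=50 is smaller); In3+ < Cd2+ (both 46 e⁻, Z=49>48); Cd2+ < Hg2+ (same group, period 5 vs 6).
Overall: Ge4+ < Sn4+ < In3+ < Cd2+ < Hg2+. Cd2+ has 3 below it and 1 above. That's 1.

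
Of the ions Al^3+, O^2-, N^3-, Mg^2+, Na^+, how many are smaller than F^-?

3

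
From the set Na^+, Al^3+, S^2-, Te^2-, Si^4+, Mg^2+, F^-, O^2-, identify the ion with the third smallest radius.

Mg^2+

Electron counts and nuclear charges: Si^4+ has 10 e⁻ (Z=14), Al^3+ has 10 e⁻ (Z=13), Mg^2+ has 10 e⁻ (Z=12), Na^+ has 10 e⁻ (Z=11), F^- has 10 e⁻ (Z=9), O^2- has 10 e⁻ (Z=8), S^2- has 18 e⁻ (Z=16), Te^2- has 54 e⁻ (Z=52). Si^4+ < Al^3+ (both 10 e⁻, Z=14>13); Al^3+ < Mg^2+ (both 10 e⁻, Z=13>12); Mg^2+ < Na^+ (both 10 e⁻, Z=12>11); Na^+ < F^- (isoelectronic, higher Z=11 is smaller); F^- < O^2- (isoelectronic, higher Z=9 is smaller); O^2- < S^2- (same group, period 2 vs 3); S^2- < Te^2- (same group, 2 shells fewer).
Full ascending order: Si^4+ < Al^3+ < Mg^2+ < Na^+ < F^- < O^2- < S^2- < Te^2-. Counting from the smallest, position 3 is Mg^2+.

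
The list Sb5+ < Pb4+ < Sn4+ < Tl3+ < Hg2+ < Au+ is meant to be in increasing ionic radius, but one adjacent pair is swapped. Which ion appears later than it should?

The pair Pb4+, Sn4+ is the wrong way round — Sn4+ and Pb4+ are in one column with the same charge; the lighter period-5 ion has one fewer shell and is smaller. All other adjacent pairs agree with periodic trends, so Sn4+ is the misplaced ion.

Sn4+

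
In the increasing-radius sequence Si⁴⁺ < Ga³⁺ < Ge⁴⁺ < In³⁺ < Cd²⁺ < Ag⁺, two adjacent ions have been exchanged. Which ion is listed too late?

Compare adjacent ions: they are isoelectronic (28 e⁻) and Ge has more protons than Ga (32 vs 31), making Ge⁴⁺ smaller — yet in this increasing list Ga³⁺ sits before Ge⁴⁺. Nothing else is reversed, so Ge⁴⁺ should move one place to the left.

Ge⁴⁺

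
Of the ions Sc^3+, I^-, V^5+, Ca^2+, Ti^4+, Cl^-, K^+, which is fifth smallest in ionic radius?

V^5+ (Z=23, 18 e⁻), Ti^4+ (Z=22, 18 e⁻), Sc^3+ (Z=21, 18 e⁻), Ca^2+ (Z=20, 18 e⁻), K^+ (Z=19, 18 e⁻), Cl^- (Z=17, 18 e⁻), I^- (Z=53, 54 e⁻). V^5+ < Ti^4+ (isoelectronic, higher Z=23 is smaller); Ti^4+ < Sc^3+ (isoelectronic, higher Z=22 is smaller); Sc^3+ < Ca^2+ (isoelectronic, higher Z=21 is smaller); Ca^2+ < K^+ (isoelectronic, higher Z=20 is smaller); K^+ < Cl^- (both 18 e⁻, Z=19>17); Cl^- < I^- (same group, 2 shells fewer).
Ordering: V^5+ < Ti^4+ < Sc^3+ < Ca^2+ < K^+ < Cl^- < I^-. The fifth smallest is K^+.

K^+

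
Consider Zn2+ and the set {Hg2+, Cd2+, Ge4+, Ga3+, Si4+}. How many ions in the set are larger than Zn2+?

2

Tabulating Z and e⁻: Si4+: 10 e⁻, Z=14, Ge4+: 28 e⁻, Z=32, Ga3+: 28 e⁻, Z=31, Zn2+: 28 e⁻, Z=30, Cd2+: 46 e⁻, Z=48, Hg2+: 78 e⁻, Z=80. Si4+ < Ge4+ (same group, 1 shell fewer); Ge4+ < Ga3+ (isoelectronic, higher Z=32 is smaller); Ga3+ < Zn2+ (both 28 e⁻, Z=31>30); Zn2+ < Cd2+ (same group, period 4 vs 5); Cd2+ < Hg2+ (same group, period 5 vs 6).
Overall: Si4+ < Ge4+ < Ga3+ < Zn2+ < Cd2+ < Hg2+. Zn2+ has 3 below it and 2 above. That's 2.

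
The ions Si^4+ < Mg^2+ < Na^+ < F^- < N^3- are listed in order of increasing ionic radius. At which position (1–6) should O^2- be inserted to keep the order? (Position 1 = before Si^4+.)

5

All of these have 10 electrons (isoelectronic). With the same electron cloud, the ion with the most protons pulls it in tightest. Nuclear charges: Si^4+ (Z=14), Mg^2+ (Z=12), Na^+ (Z=11), F^- (Z=9), O^2- (Z=8), N^3- (Z=7). Highest Z is smallest.
Putting O^2- in gives Si^4+ < Mg^2+ < Na^+ < F^- < O^2- < N^3-; it lands at slot 5.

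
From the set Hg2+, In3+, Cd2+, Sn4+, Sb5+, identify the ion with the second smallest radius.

Sn4+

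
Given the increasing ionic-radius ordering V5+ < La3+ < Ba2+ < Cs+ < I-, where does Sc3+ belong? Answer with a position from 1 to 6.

V5+: 18 e⁻, Z=23, Sc3+: 18 e⁻, Z=21, La3+: 54 e⁻, Z=57, Ba2+: 54 e⁻, Z=56, Cs+: 54 e⁻, Z=55, I-: 54 e⁻, Z=53. V5+ < Sc3+ (both 18 e⁻, Z=23>21); Sc3+ < La3+ (same group, 2 shells fewer); La3+ < Ba2+ (isoelectronic, higher Z=57 is smaller); Ba2+ < Cs+ (both 54 e⁻, Z=56>55); Cs+ < I- (both 54 e⁻, Z=55>53).
Putting Sc3+ in gives V5+ < Sc3+ < La3+ < Ba2+ < Cs+ < I-; it lands at slot 2.

2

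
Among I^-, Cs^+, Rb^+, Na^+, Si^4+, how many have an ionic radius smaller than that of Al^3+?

Work out protons and electrons: Si^4+ has 10 e⁻ (Z=14), Al^3+ has 10 e⁻ (Z=13), Na^+ has 10 e⁻ (Z=11), Rb^+ has 36 e⁻ (Z=37), Cs^+ has 54 e⁻ (Z=55), I^- has 54 e⁻ (Z=53). Si^4+ < Al^3+ (isoelectronic, higher Z=14 is smaller); Al^3+ < Na^+ (isoelectronic, higher Z=13 is smaller); Na^+ < Rb^+ (same group, 2 shells fewer); Rb^+ < Cs^+ (same group, 1 shell fewer); Cs^+ < I^- (isoelectronic, higher Z=55 is smaller).
Ordering all of them (including Al^3+) by radius gives Si^4+ < Al^3+ < Na^+ < Rb^+ < Cs^+ < I^-. So 1 is smaller.

1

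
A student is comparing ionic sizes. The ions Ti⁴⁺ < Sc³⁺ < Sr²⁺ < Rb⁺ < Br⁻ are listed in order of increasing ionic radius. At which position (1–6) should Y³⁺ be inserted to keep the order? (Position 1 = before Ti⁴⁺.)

3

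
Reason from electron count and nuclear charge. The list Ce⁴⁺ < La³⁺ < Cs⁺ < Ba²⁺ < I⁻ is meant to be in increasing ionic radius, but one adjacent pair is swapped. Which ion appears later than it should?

Compare adjacent ions: both have 54 electrons but Z(Ba)=56 > Z(Cs)=55, so Ba²⁺ should be the smaller of the two — yet in this increasing list Cs⁺ sits before Ba²⁺. Nothing else is reversed, so Ba²⁺ should move one place to the left.

Ba²⁺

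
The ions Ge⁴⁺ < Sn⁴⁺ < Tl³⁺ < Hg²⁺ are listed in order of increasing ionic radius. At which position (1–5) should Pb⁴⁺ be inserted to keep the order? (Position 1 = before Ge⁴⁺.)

3

Ge⁴⁺: 28 e⁻, Z=32, Sn⁴⁺: 46 e⁻, Z=50, Pb⁴⁺: 78 e⁻, Z=82, Tl³⁺: 78 e⁻, Z=81, Hg²⁺: 78 e⁻, Z=80. Ge⁴⁺ < Sn⁴⁺ (same group, period 4 vs 5); Sn⁴⁺ < Pb⁴⁺ (same group, period 5 vs 6); Pb⁴⁺ < Tl³⁺ (both 78 e⁻, Z=82>81); Tl³⁺ < Hg²⁺ (isoelectronic, higher Z=81 is smaller).
Merged order: Ge⁴⁺ < Sn⁴⁺ < Pb⁴⁺ < Tl³⁺ < Hg²⁺ — Pb⁴⁺ is number 3.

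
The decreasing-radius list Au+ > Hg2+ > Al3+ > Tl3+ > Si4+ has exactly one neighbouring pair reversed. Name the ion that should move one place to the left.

The pair Al3+, Tl3+ is the wrong way round — Al3+ and Tl3+ are in one column with the same charge; the lighter period-3 ion has 3 fewer shells and is smaller. All other adjacent pairs agree with periodic trends, so Tl3+ is the misplaced ion.

Tl3+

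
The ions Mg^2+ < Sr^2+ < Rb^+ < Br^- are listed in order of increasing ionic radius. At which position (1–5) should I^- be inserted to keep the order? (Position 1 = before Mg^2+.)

Work out protons and electrons: Mg^2+: 10 e⁻, Z=12, Sr^2+: 36 e⁻, Z=38, Rb^+: 36 e⁻, Z=37, Br^-: 36 e⁻, Z=35, I^-: 54 e⁻, Z=53. Mg^2+ < Sr^2+ (same group, period 3 vs 5); Sr^2+ < Rb^+ (both 36 e⁻, Z=38>37); Rb^+ < Br^- (isoelectronic, higher Z=37 is smaller); Br^- < I^- (same group, period 4 vs 5).
The complete sequence is Mg^2+ < Sr^2+ < Rb^+ < Br^- < I^-. I^- sits at position 5.

5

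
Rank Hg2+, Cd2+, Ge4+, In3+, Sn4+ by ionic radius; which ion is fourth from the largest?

Sn4+

First list Z and electron count for each: Ge4+ (Z=32, 28 e⁻), Sn4+ (Z=50, 46 e⁻), In3+ (Z=49, 46 e⁻), Cd2+ (Z=48, 46 e⁻), Hg2+ (Z=80, 78 e⁻). Ge4+ < Sn4+ (same group, 1 shell fewer); Sn4+ < In3+ (both 46 e⁻, Z=50>49); In3+ < Cd2+ (both 46 e⁻, Z=49>48); Cd2+ < Hg2+ (same group, 1 shell fewer).
That gives Ge4+ < Sn4+ < In3+ < Cd2+ < Hg2+. From the largest end, number 4 is Sn4+.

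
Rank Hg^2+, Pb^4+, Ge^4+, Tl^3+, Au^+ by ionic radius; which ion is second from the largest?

Electron counts and nuclear charges: Ge^4+: 28 e⁻, Z=32, Pb^4+: 78 e⁻, Z=82, Tl^3+: 78 e⁻, Z=81, Hg^2+: 78 e⁻, Z=80, Au^+: 78 e⁻, Z=79. Ge^4+ < Pb^4+ (same group, 2 shells fewer); Pb^4+ < Tl^3+ (isoelectronic, higher Z=82 is smaller); Tl^3+ < Hg^2+ (isoelectronic, higher Z=81 is smaller); Hg^2+ < Au^+ (isoelectronic, higher Z=80 is smaller).
So the order is Ge^4+ < Pb^4+ < Tl^3+ < Hg^2+ < Au^+; the 2nd-largest ion is Hg^2+.

Hg^2+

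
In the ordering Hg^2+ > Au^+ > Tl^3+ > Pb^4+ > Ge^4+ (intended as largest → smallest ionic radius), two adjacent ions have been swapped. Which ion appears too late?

Au^+

Compare adjacent ions: they are isoelectronic (78 e⁻) and Hg has more protons than Au (80 vs 79), making Hg^2+ smaller — yet in this decreasing list Hg^2+ sits before Au^+. Nothing else is reversed, so Au^+ should move one place to the left.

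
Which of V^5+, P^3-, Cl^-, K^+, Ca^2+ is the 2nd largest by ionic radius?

Each ion has 18 electrons. The ranking follows nuclear charge in reverse — greater Z gives a smaller radius. V^5+ (Z=23), Ca^2+ (Z=20), K^+ (Z=19), Cl^- (Z=17), P^3- (Z=15).
So the order is V^5+ < Ca^2+ < K^+ < Cl^- < P^3-; the 2nd-largest ion is Cl^-.

Cl^-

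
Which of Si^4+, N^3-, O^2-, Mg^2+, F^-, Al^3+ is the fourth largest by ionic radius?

Mg^2+

Isoelectronic series (10 e⁻ each). Size is set by nuclear charge: more protons means a smaller ion. Si^4+ (Z=14), Al^3+ (Z=13), Mg^2+ (Z=12), F^- (Z=9), O^2- (Z=8), N^3- (Z=7).
That gives Si^4+ < Al^3+ < Mg^2+ < F^- < O^2- < N^3-. From the largest end, number 4 is Mg^2+.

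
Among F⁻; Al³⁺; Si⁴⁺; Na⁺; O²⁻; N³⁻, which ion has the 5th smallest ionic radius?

These species are isoelectronic with 10 electrons. The only difference is the number of protons: Si⁴⁺ (Z=14), Al³⁺ (Z=13), Na⁺ (Z=11), F⁻ (Z=9), O²⁻ (Z=8), N³⁻ (Z=7). The strongest nuclear pull (Si⁴⁺) gives the smallest ion.
So the order is Si⁴⁺ < Al³⁺ < Na⁺ < F⁻ < O²⁻ < N³⁻; the 5th-smallest ion is O²⁻.

O²⁻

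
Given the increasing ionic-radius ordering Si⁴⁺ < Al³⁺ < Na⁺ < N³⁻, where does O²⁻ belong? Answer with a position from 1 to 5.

4

All of these have 10 electrons (isoelectronic). With the same electron cloud, the ion with the most protons pulls it in tightest. Nuclear charges: Si⁴⁺ (Z=14), Al³⁺ (Z=13), Na⁺ (Z=11), O²⁻ (Z=8), N³⁻ (Z=7). Highest Z is smallest.
With O²⁻ included the full order is Si⁴⁺ < Al³⁺ < Na⁺ < O²⁻ < N³⁻, so it takes position 4.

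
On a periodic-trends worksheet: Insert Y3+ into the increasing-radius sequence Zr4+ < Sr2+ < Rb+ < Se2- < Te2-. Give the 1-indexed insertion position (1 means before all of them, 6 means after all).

2

Zr4+: 36 e⁻, Z=40, Y3+: 36 e⁻, Z=39, Sr2+: 36 e⁻, Z=38, Rb+: 36 e⁻, Z=37, Se2-: 36 e⁻, Z=34, Te2-: 54 e⁻, Z=52. Zr4+ < Y3+ (both 36 e⁻, Z=40>39); Y3+ < Sr2+ (both 36 e⁻, Z=39>38); Sr2+ < Rb+ (isoelectronic, higher Z=38 is smaller); Rb+ < Se2- (isoelectronic, higher Z=37 is smaller); Se2- < Te2- (same group, 1 shell fewer).
Putting Y3+ in gives Zr4+ < Y3+ < Sr2+ < Rb+ < Se2- < Te2-; it lands at slot 2.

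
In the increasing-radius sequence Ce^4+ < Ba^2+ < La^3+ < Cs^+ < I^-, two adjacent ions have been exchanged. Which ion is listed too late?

La^3+

Check each adjacent pair. Ba^2+ and La^3+ are reversed: La^3+ and Ba^2+ share 54 electrons; the higher nuclear charge on La (Z=57) contracts it more, so La^3+ < Ba^2+. No other neighbouring pair contradicts the periodic trends, so La^3+ is the ion listed too late.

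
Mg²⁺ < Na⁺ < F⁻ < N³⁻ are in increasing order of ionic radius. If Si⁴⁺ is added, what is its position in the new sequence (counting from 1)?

1

These species are isoelectronic with 10 electrons. The only difference is the number of protons: Si⁴⁺ (Z=14), Mg²⁺ (Z=12), Na⁺ (Z=11), F⁻ (Z=9), N³⁻ (Z=7). The strongest nuclear pull (Si⁴⁺) gives the smallest ion.
The complete sequence is Si⁴⁺ < Mg²⁺ < Na⁺ < F⁻ < N³⁻. Si⁴⁺ sits at position 1.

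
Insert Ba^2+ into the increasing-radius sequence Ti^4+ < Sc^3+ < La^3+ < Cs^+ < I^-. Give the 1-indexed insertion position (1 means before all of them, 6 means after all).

4

Electron counts and nuclear charges: Ti^4+ has 18 e⁻ (Z=22), Sc^3+ has 18 e⁻ (Z=21), La^3+ has 54 e⁻ (Z=57), Ba^2+ has 54 e⁻ (Z=56), Cs^+ has 54 e⁻ (Z=55), I^- has 54 e⁻ (Z=53). Ti^4+ < Sc^3+ (both 18 e⁻, Z=22>21); Sc^3+ < La^3+ (same group, 2 shells fewer); La^3+ < Ba^2+ (isoelectronic, higher Z=57 is smaller); Ba^2+ < Cs^+ (isoelectronic, higher Z=56 is smaller); Cs^+ < I^- (isoelectronic, higher Z=55 is smaller).
Merged order: Ti^4+ < Sc^3+ < La^3+ < Ba^2+ < Cs^+ < I^- — Ba^2+ is number 4.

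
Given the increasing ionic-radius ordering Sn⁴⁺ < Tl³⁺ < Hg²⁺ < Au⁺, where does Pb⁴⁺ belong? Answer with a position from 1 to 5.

2

Electron counts and nuclear charges: Sn⁴⁺ (Z=50, 46 e⁻), Pb⁴⁺ (Z=82, 78 e⁻), Tl³⁺ (Z=81, 78 e⁻), Hg²⁺ (Z=80, 78 e⁻), Au⁺ (Z=79, 78 e⁻). Sn⁴⁺ < Pb⁴⁺ (same group, 1 shell fewer); Pb⁴⁺ < Tl³⁺ (both 78 e⁻, Z=82>81); Tl³⁺ < Hg²⁺ (isoelectronic, higher Z=81 is smaller); Hg²⁺ < Au⁺ (both 78 e⁻, Z=80>79).
The complete sequence is Sn⁴⁺ < Pb⁴⁺ < Tl³⁺ < Hg²⁺ < Au⁺. Pb⁴⁺ sits at position 2.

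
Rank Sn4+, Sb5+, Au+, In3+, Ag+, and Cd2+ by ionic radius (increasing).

First list Z and electron count for each: Sb5+ (Z=51, 46 e⁻), Sn4+ (Z=50, 46 e⁻), In3+ (Z=49, 46 e⁻), Cd2+ (Z=48, 46 e⁻), Ag+ (Z=47, 46 e⁻), Au+ (Z=79, 78 e⁻). Sb5+ < Sn4+ (isoelectronic, higher Z=51 is smaller); Sn4+ < In3+ (both 46 e⁻, Z=50>49); In3+ < Cd2+ (both 46 e⁻, Z=49>48); Cd2+ < Ag+ (isoelectronic, higher Z=48 is smaller); Ag+ < Au+ (same group, 1 shell fewer).

Sb5+ < Sn4+ < In3+ < Cd2+ < Ag+ < Au+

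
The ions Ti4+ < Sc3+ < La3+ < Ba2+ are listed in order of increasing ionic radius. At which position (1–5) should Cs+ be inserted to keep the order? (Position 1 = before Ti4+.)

Work out protons and electrons: Ti4+: 18 e⁻, Z=22, Sc3+: 18 e⁻, Z=21, La3+: 54 e⁻, Z=57, Ba2+: 54 e⁻, Z=56, Cs+: 54 e⁻, Z=55. Ti4+ < Sc3+ (both 18 e⁻, Z=22>21); Sc3+ < La3+ (same group, period 4 vs 6); La3+ < Ba2+ (isoelectronic, higher Z=57 is smaller); Ba2+ < Cs+ (both 54 e⁻, Z=56>55).
The complete sequence is Ti4+ < Sc3+ < La3+ < Ba2+ < Cs+. Cs+ sits at position 5.

5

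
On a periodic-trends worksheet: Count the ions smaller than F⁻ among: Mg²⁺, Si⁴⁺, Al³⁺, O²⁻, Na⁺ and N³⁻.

4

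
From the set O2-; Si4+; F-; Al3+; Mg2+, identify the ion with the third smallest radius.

Mg2+

Isoelectronic series (10 e⁻ each). Size is set by nuclear charge: more protons means a smaller ion. Si4+ (Z=14), Al3+ (Z=13), Mg2+ (Z=12), F- (Z=9), O2- (Z=8).
So the order is Si4+ < Al3+ < Mg2+ < F- < O2-; the 3rd-smallest ion is Mg2+.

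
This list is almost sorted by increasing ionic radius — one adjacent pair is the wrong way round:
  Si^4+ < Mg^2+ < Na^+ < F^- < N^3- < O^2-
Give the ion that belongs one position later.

N^3-

Check each adjacent pair. N^3- and O^2- are reversed: they are isoelectronic (10 e⁻) and O has more protons than N (8 vs 7), making O^2- smaller. No other neighbouring pair contradicts the periodic trends, so N^3- is the ion listed too early.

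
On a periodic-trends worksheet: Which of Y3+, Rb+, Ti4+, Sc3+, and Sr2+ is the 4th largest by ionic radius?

Sc3+

Tabulating Z and e⁻: Ti4+: 18 e⁻, Z=22, Sc3+: 18 e⁻, Z=21, Y3+: 36 e⁻, Z=39, Sr2+: 36 e⁻, Z=38, Rb+: 36 e⁻, Z=37. Ti4+ < Sc3+ (both 18 e⁻, Z=22>21); Sc3+ < Y3+ (same group, 1 shell fewer); Y3+ < Sr2+ (both 36 e⁻, Z=39>38); Sr2+ < Rb+ (isoelectronic, higher Z=38 is smaller).
That gives Ti4+ < Sc3+ < Y3+ < Sr2+ < Rb+. From the largest end, number 4 is Sc3+.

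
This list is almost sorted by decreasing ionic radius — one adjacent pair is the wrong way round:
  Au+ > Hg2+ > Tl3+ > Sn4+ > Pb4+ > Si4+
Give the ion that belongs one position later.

Sn4+

Compare adjacent ions: same group and charge — period 5 sits above period 6, so Sn4+ is smaller — yet in this decreasing list Sn4+ sits before Pb4+. Nothing else is reversed, so Sn4+ should move one place to the right.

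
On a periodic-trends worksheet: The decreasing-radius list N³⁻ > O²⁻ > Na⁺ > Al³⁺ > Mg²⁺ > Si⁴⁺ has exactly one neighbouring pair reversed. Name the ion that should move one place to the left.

Mg²⁺

Compare adjacent ions: both have 10 electrons but Z(Al)=13 > Z(Mg)=12, so Al³⁺ should be the smaller of the two — yet in this decreasing list Al³⁺ sits before Mg²⁺. Nothing else is reversed, so Mg²⁺ should move one place to the left.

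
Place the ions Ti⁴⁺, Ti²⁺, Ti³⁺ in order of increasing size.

For a single element, ionic radius drops as positive charge rises — Ti⁴⁺ < Ti²⁺.

Ti⁴⁺ < Ti³⁺ < Ti²⁺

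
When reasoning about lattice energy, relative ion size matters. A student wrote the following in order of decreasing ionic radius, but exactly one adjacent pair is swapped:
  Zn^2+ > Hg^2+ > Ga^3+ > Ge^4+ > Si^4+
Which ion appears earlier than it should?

Zn^2+

Check each adjacent pair. Zn^2+ and Hg^2+ are reversed: both in group 12 with the same charge; Zn^2+ (period 4) has the smaller radius. No other neighbouring pair contradicts the periodic trends, so Zn^2+ is the ion listed too early.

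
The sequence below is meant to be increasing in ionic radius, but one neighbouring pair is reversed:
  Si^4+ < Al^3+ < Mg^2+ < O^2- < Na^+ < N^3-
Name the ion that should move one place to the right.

O^2-

Compare adjacent ions: both have 10 electrons but Z(Na)=11 > Z(O)=8, so Na^+ should be the smaller of the two — yet in this increasing list O^2- sits before Na^+. Nothing else is reversed, so O^2- should move one place to the right.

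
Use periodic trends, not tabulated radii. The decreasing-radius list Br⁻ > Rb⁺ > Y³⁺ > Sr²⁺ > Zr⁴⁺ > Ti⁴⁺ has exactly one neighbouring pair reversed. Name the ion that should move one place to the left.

Sr²⁺

The pair Y³⁺, Sr²⁺ is the wrong way round — both have 36 electrons but Z(Y)=39 > Z(Sr)=38, so Y³⁺ should be the smaller of the two. All other adjacent pairs agree with periodic trends, so Sr²⁺ is the misplaced ion.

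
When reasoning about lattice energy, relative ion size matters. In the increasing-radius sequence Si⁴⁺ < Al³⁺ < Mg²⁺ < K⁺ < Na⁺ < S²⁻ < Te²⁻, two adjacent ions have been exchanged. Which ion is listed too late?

Compare adjacent ions: both in group 1 with the same charge; Na⁺ (period 3) has the smaller radius — yet in this increasing list K⁺ sits before Na⁺. Nothing else is reversed, so Na⁺ should move one place to the left.

Na⁺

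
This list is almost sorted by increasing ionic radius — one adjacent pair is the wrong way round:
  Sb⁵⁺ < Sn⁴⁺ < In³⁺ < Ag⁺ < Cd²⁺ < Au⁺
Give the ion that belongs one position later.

Ag⁺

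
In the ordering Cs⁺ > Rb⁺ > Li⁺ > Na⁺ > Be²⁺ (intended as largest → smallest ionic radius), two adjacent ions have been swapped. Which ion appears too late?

Compare adjacent ions: both in group 1 with the same charge; Li⁺ (period 2) has the smaller radius — yet in this decreasing list Li⁺ sits before Na⁺. Nothing else is reversed, so Na⁺ should move one place to the left.

Na⁺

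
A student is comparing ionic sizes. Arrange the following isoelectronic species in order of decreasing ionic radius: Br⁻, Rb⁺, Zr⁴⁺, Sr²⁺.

Br⁻ > Rb⁺ > Sr²⁺ > Zr⁴⁺

All of these have 36 electrons (isoelectronic). With the same electron cloud, the ion with the most protons pulls it in tightest. Nuclear charges: Zr⁴⁺ (Z=40), Sr²⁺ (Z=38), Rb⁺ (Z=37), Br⁻ (Z=35). Highest Z is smallest.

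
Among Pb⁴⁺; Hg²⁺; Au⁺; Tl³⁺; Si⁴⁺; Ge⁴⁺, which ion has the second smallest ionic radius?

Electron counts and nuclear charges: Si⁴⁺ has 10 e⁻ (Z=14), Ge⁴⁺ has 28 e⁻ (Z=32), Pb⁴⁺ has 78 e⁻ (Z=82), Tl³⁺ has 78 e⁻ (Z=81), Hg²⁺ has 78 e⁻ (Z=80), Au⁺ has 78 e⁻ (Z=79). Si⁴⁺ < Ge⁴⁺ (same group, period 3 vs 4); Ge⁴⁺ < Pb⁴⁺ (same group, 2 shells fewer); Pb⁴⁺ < Tl³⁺ (both 78 e⁻, Z=82>81); Tl³⁺ < Hg²⁺ (both 78 e⁻, Z=81>80); Hg²⁺ < Au⁺ (both 78 e⁻, Z=80>79).
Full ascending order: Si⁴⁺ < Ge⁴⁺ < Pb⁴⁺ < Tl³⁺ < Hg²⁺ < Au⁺. Counting from the smallest, position 2 is Ge⁴⁺.

Ge⁴⁺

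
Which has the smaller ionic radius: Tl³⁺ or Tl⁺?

For a single element, ionic radius drops as positive charge rises — Tl³⁺ < Tl⁺.

Tl³⁺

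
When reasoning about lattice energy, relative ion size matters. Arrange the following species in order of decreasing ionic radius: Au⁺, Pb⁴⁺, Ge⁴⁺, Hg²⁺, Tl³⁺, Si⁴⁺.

Au⁺ > Hg²⁺ > Tl³⁺ > Pb⁴⁺ > Ge⁴⁺ > Si⁴⁺

Electron counts and nuclear charges: Si⁴⁺: 10 e⁻, Z=14, Ge⁴⁺: 28 e⁻, Z=32, Pb⁴⁺: 78 e⁻, Z=82, Tl³⁺: 78 e⁻, Z=81, Hg²⁺: 78 e⁻, Z=80, Au⁺: 78 e⁻, Z=79. Si⁴⁺ < Ge⁴⁺ (same group, period 3 vs 4); Ge⁴⁺ < Pb⁴⁺ (same group, 2 shells fewer); Pb⁴⁺ < Tl³⁺ (both 78 e⁻, Z=82>81); Tl³⁺ < Hg²⁺ (both 78 e⁻, Z=81>80); Hg²⁺ < Au⁺ (isoelectronic, higher Z=80 is smaller).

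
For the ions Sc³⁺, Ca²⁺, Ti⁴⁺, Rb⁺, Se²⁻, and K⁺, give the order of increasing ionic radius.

Work out protons and electrons: Ti⁴⁺ has 18 e⁻ (Z=22), Sc³⁺ has 18 e⁻ (Z=21), Ca²⁺ has 18 e⁻ (Z=20), K⁺ has 18 e⁻ (Z=19), Rb⁺ has 36 e⁻ (Z=37), Se²⁻ has 36 e⁻ (Z=34). Ti⁴⁺ < Sc³⁺ (isoelectronic, higher Z=22 is smaller); Sc³⁺ < Ca²⁺ (isoelectronic, higher Z=21 is smaller); Ca²⁺ < K⁺ (both 18 e⁻, Z=20>19); K⁺ < Rb⁺ (same group, period 4 vs 5); Rb⁺ < Se²⁻ (isoelectronic, higher Z=37 is smaller).

Ti⁴⁺ < Sc³⁺ < Ca²⁺ < K⁺ < Rb⁺ < Se²⁻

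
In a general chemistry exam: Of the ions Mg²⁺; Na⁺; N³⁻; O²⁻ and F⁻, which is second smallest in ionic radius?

Na⁺

These species are isoelectronic with 10 electrons. The only difference is the number of protons: Mg²⁺ (Z=12), Na⁺ (Z=11), F⁻ (Z=9), O²⁻ (Z=8), N³⁻ (Z=7). The strongest nuclear pull (Mg²⁺) gives the smallest ion.
That gives Mg²⁺ < Na⁺ < F⁻ < O²⁻ < N³⁻. From the smallest end, number 2 is Na⁺.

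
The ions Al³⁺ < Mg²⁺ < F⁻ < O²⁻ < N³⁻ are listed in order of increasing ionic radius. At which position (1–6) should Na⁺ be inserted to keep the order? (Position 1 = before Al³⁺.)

3

Each ion has 10 electrons. The ranking follows nuclear charge in reverse — greater Z gives a smaller radius. Al³⁺ (Z=13), Mg²⁺ (Z=12), Na⁺ (Z=11), F⁻ (Z=9), O²⁻ (Z=8), N³⁻ (Z=7).
Merged order: Al³⁺ < Mg²⁺ < Na⁺ < F⁻ < O²⁻ < N³⁻ — Na⁺ is number 3.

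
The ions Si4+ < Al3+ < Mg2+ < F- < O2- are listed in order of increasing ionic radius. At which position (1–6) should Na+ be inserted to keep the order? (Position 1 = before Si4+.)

All of these have 10 electrons (isoelectronic). With the same electron cloud, the ion with the most protons pulls it in tightest. Nuclear charges: Si4+ (Z=14), Al3+ (Z=13), Mg2+ (Z=12), Na+ (Z=11), F- (Z=9), O2- (Z=8). Highest Z is smallest.
With Na+ included the full order is Si4+ < Al3+ < Mg2+ < Na+ < F- < O2-, so it takes position 4.

4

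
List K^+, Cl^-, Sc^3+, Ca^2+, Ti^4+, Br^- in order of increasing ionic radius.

Ti^4+: 18 e⁻, Z=22, Sc^3+: 18 e⁻, Z=21, Ca^2+: 18 e⁻, Z=20, K^+: 18 e⁻, Z=19, Cl^-: 18 e⁻, Z=17, Br^-: 36 e⁻, Z=35. Ti^4+ < Sc^3+ (isoelectronic, higher Z=22 is smaller); Sc^3+ < Ca^2+ (both 18 e⁻, Z=21>20); Ca^2+ < K^+ (both 18 e⁻, Z=20>19); K^+ < Cl^- (isoelectronic, higher Z=19 is smaller); Cl^- < Br^- (same group, period 3 vs 4).

Ti^4+ < Sc^3+ < Ca^2+ < K^+ < Cl^- < Br^-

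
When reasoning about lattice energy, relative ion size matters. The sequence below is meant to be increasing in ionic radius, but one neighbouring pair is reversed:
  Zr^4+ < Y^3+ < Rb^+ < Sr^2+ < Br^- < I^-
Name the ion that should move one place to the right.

Rb^+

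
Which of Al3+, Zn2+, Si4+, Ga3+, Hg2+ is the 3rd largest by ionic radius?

Ga3+

Work out protons and electrons: Si4+ (Z=14, 10 e⁻), Al3+ (Z=13, 10 e⁻), Ga3+ (Z=31, 28 e⁻), Zn2+ (Z=30, 28 e⁻), Hg2+ (Z=80, 78 e⁻). Si4+ < Al3+ (isoelectronic, higher Z=14 is smaller); Al3+ < Ga3+ (same group, period 3 vs 4); Ga3+ < Zn2+ (isoelectronic, higher Z=31 is smaller); Zn2+ < Hg2+ (same group, 2 shells fewer).
Ordering: Si4+ < Al3+ < Ga3+ < Zn2+ < Hg2+. The 3rd largest is Ga3+.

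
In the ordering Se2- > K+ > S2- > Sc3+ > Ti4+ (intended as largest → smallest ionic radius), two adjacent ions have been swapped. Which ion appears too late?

S2-

The pair K+, S2- is the wrong way round — K+ and S2- share 18 electrons; the higher nuclear charge on K (Z=19) contracts it more, so K+ < S2-. All other adjacent pairs agree with periodic trends, so S2- is the misplaced ion.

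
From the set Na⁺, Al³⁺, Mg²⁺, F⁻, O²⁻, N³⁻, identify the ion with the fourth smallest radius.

F⁻

Each ion has 10 electrons. The ranking follows nuclear charge in reverse — greater Z gives a smaller radius. Al³⁺ (Z=13), Mg²⁺ (Z=12), Na⁺ (Z=11), F⁻ (Z=9), O²⁻ (Z=8), N³⁻ (Z=7).
Full ascending order: Al³⁺ < Mg²⁺ < Na⁺ < F⁻ < O²⁻ < N³⁻. Counting from the smallest, position 4 is F⁻.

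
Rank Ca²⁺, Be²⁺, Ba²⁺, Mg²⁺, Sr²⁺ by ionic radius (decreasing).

Ba²⁺ > Sr²⁺ > Ca²⁺ > Mg²⁺ > Be²⁺

These ions sit in one column with identical charge. Each step down the periodic table adds a principal shell, increasing the radius.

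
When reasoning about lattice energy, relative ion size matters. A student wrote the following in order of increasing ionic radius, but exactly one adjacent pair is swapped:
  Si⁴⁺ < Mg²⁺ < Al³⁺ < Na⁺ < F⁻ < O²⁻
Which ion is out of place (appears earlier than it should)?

Mg²⁺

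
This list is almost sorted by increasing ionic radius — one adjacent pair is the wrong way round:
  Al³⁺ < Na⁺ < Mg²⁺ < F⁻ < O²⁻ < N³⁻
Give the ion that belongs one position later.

Compare adjacent ions: they are isoelectronic (10 e⁻) and Mg has more protons than Na (12 vs 11), making Mg²⁺ smaller — yet in this increasing list Na⁺ sits before Mg²⁺. Nothing else is reversed, so Na⁺ should move one place to the right.

Na⁺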